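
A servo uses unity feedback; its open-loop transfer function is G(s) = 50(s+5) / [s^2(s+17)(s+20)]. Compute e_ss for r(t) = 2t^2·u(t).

The open loop has two poles at the origin → type 2 system.
K_a = lim_{s→0} s^2·G(s) = 50·5 / (17·20) = 25/34.
r(t) = 2t^2 gives R(s) = 4/s^3.
e_ss = 4/K_a = 4/(25/34) = 5.44.

5.44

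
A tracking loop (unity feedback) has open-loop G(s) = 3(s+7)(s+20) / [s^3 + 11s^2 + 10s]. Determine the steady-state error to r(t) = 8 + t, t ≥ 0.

1/42

The denominator has no term below 10s — 1 pole at s=0, type 1. Treating each term separately:
  • 8: tracked with zero error.
  • t: e_ss = 1/K_v with K_v=42 → 1/42.
Total e_ss = 1/42.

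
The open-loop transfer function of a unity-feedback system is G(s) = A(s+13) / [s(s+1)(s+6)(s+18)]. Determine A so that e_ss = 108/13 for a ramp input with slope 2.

One free integrator in G(s): this is a type 1 system.
K_v = lim_{s→0} s·G(s) = A·13 / (1·6·18) = (13/108)·A.
e_ss = 2/K_v = 108/13 ⇒ K_v = 13/54 ⇒ A = (13/54)/(13/108) = 2.

2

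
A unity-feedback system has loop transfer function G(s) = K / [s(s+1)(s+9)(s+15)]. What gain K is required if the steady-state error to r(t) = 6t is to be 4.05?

G(s) has one factor of s in the denominator, so the system is type 1.
K_v = lim_{s→0} s·G(s) = K / (1·9·15) = (1/135)·K.
e_ss = 6/K_v = 4.05 ⇒ K_v = 40/27 ⇒ K = (40/27)/(1/135) = 200.

200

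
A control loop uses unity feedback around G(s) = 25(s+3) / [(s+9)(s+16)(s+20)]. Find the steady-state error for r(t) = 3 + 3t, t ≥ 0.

infinity

G(s) has no factors of s in the denominator, so the system is type 0. Treating each term separately:
  • 3: e_ss = 3/(1+K_p) with K_p=5/192 → 576/197.
  • 3t: a type-0 system cannot track it, e_ss → ∞.
The unbounded component dominates.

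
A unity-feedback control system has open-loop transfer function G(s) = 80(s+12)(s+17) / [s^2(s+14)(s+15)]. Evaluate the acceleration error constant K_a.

544/7

Two free integrators in G(s): this is a type 2 system.
K_a = lim_{s→0} s^2·G(s) = 80·12·17 / (14·15) = 544/7.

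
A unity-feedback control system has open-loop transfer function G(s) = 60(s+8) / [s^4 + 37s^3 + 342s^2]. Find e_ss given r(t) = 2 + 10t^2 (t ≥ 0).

Lowest-order denominator term is 342s^2, so the open loop has 2 poles at the origin → type 2 system. By superposition:
  • 2: tracked with zero error.
  • 10t^2: e_ss = 20/K_a with K_a=80/57 → 14.25.
Total e_ss = 14.25.

14.25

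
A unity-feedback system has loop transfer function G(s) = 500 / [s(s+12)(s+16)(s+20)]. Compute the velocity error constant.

The open loop has one pole at the origin → type 1 system.
K_v = lim_{s→0} s·G(s) = 500 / (12·16·20) = 25/192.

25/192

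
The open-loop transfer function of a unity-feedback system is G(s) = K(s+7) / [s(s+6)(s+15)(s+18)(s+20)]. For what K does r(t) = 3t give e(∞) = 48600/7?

G(s) has one factor of s in the denominator, so the system is type 1.
K_v = lim_{s→0} s·G(s) = K·7 / (6·15·18·20) = (7/32400)·K.
e_ss = 3/K_v = 48600/7 ⇒ K_v = 7/16200 ⇒ K = (7/16200)/(7/32400) = 2.

2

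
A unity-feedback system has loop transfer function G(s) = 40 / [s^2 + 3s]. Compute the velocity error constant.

The denominator has no term below 3s — 1 pole at s=0, type 1.
K_v = lim_{s→0} s·G(s) = 40 / 3 = 40/3.

40/3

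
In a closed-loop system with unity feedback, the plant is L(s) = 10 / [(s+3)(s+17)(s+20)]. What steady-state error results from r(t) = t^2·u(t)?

infinity

L(s) has no factors of s in the denominator, so the system is type 0.
K_a = lim_{s→0} s^2·L(s) = 0; the steady-state error to this parabolic input grows without bound.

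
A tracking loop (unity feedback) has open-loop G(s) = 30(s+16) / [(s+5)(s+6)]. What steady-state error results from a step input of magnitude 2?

G(s) has no factors of s in the denominator, so the system is type 0.
K_p = lim_{s→0} G(s) = 30·16 / (5·6) = 16.
e_ss = 2/(1 + K_p) = 2/17.

2/17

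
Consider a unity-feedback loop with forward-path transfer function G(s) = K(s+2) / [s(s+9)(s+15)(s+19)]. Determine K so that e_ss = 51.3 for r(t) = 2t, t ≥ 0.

G(s) has one factor of s in the denominator, so the system is type 1.
K_v = lim_{s→0} s·G(s) = K·2 / (9·15·19) = (2/2565)·K.
e_ss = 2/K_v = 51.3 ⇒ K_v = 20/513 ⇒ K = (20/513)/(2/2565) = 50.

50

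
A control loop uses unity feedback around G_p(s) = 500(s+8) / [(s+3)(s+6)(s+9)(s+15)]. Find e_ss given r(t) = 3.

G_p(s) has no factors of s in the denominator, so the system is type 0.
K_p = lim_{s→0} G_p(s) = 500·8 / (3·6·9·15) = 400/243.
e_ss = 3/(1 + K_p) = 3/(643/243) = 729/643.

729/643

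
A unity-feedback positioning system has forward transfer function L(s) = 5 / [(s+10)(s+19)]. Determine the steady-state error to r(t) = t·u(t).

infinity

No free integrators in L(s): this is a type 0 system.
K_v = lim_{s→0} s·L(s) = 0; the steady-state error to this ramp input grows without bound.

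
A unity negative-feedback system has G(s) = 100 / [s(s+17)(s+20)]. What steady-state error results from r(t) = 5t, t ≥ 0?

17

The open loop has one pole at the origin → type 1 system.
K_v = lim_{s→0} s·G(s) = 100 / (17·20) = 5/17.
e_ss = 5/K_v = 5/(5/17) = 17.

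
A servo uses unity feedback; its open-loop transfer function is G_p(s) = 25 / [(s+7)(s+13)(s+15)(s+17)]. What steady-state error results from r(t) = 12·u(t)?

27846/2323

No free integrators in G_p(s): this is a type 0 system.
K_p = lim_{s→0} G_p(s) = 25 / (7·13·15·17) = 5/4641.
e_ss = 12/(1 + K_p) = 12/(4646/4641) = 27846/2323.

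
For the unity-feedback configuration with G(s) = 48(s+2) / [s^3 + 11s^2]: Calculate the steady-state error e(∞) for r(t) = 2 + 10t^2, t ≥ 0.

Factoring s^2 from the denominator leaves a polynomial with constant term 11, so the system is type 2. By superposition:
  • 2: tracked with zero error.
  • 10t^2: e_ss = 20/K_a with K_a=96/11 → 55/24.
Total e_ss = 55/24.

55/24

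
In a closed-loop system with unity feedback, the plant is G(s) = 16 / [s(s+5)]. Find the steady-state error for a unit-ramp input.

System type = 1 (one pole at s=0).
K_v = lim_{s→0} s·G(s) = 16 / (5) = 3.2.
e_ss = 1/K_v = 1/3.2 = 0.3125.

0.3125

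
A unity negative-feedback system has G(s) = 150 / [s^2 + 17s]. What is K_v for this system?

The denominator has no term below 17s — 1 pole at s=0, type 1.
K_v = lim_{s→0} s·G(s) = 150 / 17 = 150/17.

150/17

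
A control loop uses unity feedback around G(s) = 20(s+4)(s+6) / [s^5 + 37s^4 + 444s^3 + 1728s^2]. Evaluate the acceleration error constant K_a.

Factoring s^2 from the denominator leaves a polynomial with constant term 1728, so the system is type 2.
K_a = lim_{s→0} s^2·G(s) = 20·4·6 / 1728 = 5/18.

5/18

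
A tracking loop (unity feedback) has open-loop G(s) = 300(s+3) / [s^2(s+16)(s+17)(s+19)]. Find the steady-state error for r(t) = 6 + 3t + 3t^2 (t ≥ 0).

2584/75

G(s) has two factors of s in the denominator, so the system is type 2. Taking each input component in turn:
  • 6: tracked with zero error.
  • 3t: tracked with zero error.
  • 3t^2: e_ss = 6/K_a with K_a=225/1292 → 2584/75.
Total e_ss = 2584/75.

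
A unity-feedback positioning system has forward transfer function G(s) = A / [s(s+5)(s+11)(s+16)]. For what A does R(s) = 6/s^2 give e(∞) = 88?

The open loop has one pole at the origin → type 1 system.
K_v = lim_{s→0} s·G(s) = A / (5·11·16) = (1/880)·A.
e_ss = 6/K_v = 88 ⇒ K_v = 3/44 ⇒ A = (3/44)/(1/880) = 60.

60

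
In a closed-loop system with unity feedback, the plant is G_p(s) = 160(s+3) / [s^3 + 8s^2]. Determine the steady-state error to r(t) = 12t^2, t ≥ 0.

0.4

Factoring s^2 from the denominator leaves a polynomial with constant term 8, so the system is type 2.
K_a = lim_{s→0} s^2·G_p(s) = 160·3 / 8 = 60.
r(t) = 12t^2 gives R(s) = 24/s^3.
e_ss = 24/K_a = 24/60 = 0.4.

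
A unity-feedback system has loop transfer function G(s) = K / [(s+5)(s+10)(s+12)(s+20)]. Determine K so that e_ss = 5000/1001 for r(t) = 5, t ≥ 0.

12

G(s) has no factors of s in the denominator, so the system is type 0.
K_p = lim_{s→0} G(s) = K / (5·10·12·20) = (1/12000)·K.
e_ss = 5/(1 + K_p) = 5000/1001 ⇒ 1 + (1/12000)·K = 1.001 ⇒ K = 12.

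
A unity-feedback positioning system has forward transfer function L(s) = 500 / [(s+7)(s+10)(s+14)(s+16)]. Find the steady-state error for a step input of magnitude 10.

7840/809

System type = 0 (no poles at s=0).
K_p = lim_{s→0} L(s) = 500 / (7·10·14·16) = 25/784.
e_ss = 10/(1 + K_p) = 10/(809/784) = 7840/809.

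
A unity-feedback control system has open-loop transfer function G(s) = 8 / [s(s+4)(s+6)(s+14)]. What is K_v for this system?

One free integrator in G(s): this is a type 1 system.
K_v = lim_{s→0} s·G(s) = 8 / (4·6·14) = 1/42.

1/42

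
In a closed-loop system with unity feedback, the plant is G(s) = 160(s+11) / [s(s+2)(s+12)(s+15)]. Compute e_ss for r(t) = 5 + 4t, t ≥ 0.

9/11

System type = 1 (one pole at s=0). By superposition:
  • 5: tracked with zero error.
  • 4t: e_ss = 4/K_v with K_v=44/9 → 9/11.
Total e_ss = 9/11.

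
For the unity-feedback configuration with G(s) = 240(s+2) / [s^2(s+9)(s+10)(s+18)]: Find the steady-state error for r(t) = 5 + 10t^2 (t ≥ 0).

System type = 2 (two poles at s=0). By superposition:
  • 5: tracked with zero error.
  • 10t^2: e_ss = 20/K_a with K_a=8/27 → 67.5.
Total e_ss = 67.5.

67.5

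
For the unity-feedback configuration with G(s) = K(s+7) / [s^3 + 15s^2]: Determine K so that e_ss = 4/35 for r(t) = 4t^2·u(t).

150

Lowest-order denominator term is 15s^2, so the open loop has 2 poles at the origin → type 2 system.
K_a = lim_{s→0} s^2·G(s) = K·7 / 15 = (7/15)·K.
e_ss = 8/K_a = 4/35 ⇒ K_a = 70 ⇒ K = 70/(7/15) = 150.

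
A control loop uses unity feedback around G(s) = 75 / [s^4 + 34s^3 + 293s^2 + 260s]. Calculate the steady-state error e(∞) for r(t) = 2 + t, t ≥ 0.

52/15

Lowest-order denominator term is 260s, so the open loop has 1 pole at the origin → type 1 system. Treating each term separately:
  • 2: tracked with zero error.
  • t: e_ss = 1/K_v with K_v=15/52 → 52/15.
Total e_ss = 52/15.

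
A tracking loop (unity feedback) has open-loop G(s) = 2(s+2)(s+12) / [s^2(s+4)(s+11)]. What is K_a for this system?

G(s) has two factors of s in the denominator, so the system is type 2.
K_a = lim_{s→0} s^2·G(s) = 2·2·12 / (4·11) = 12/11.

12/11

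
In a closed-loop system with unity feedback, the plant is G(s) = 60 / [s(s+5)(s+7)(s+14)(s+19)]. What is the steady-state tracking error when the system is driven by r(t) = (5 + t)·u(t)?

G(s) has one factor of s in the denominator, so the system is type 1. Taking each input component in turn:
  • 5: tracked with zero error.
  • t: e_ss = 1/K_v with K_v=6/931 → 931/6.
Total e_ss = 931/6.

931/6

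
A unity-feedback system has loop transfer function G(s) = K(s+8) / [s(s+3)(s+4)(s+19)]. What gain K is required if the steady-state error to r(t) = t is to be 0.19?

G(s) has one factor of s in the denominator, so the system is type 1.
K_v = lim_{s→0} s·G(s) = K·8 / (3·4·19) = (2/57)·K.
e_ss = 1/K_v = 0.19 ⇒ K_v = 100/19 ⇒ K = (100/19)/(2/57) = 150.

150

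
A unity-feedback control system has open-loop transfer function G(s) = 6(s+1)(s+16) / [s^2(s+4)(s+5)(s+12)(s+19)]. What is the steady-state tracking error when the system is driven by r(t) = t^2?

The open loop has two poles at the origin → type 2 system.
K_a = lim_{s→0} s^2·G(s) = 6·1·16 / (4·5·12·19) = 2/95.
r(t) = t^2 gives R(s) = 2/s^3.
e_ss = 2/K_a = 2/(2/95) = 95.

95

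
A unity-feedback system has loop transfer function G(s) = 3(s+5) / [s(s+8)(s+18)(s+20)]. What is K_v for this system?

The open loop has one pole at the origin → type 1 system.
K_v = lim_{s→0} s·G(s) = 3·5 / (8·18·20) = 1/192.

1/192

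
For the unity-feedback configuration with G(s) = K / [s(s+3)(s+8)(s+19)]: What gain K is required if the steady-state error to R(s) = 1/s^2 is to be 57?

8

The open loop has one pole at the origin → type 1 system.
K_v = lim_{s→0} s·G(s) = K / (3·8·19) = (1/456)·K.
e_ss = 1/K_v = 57 ⇒ K_v = 1/57 ⇒ K = (1/57)/(1/456) = 8.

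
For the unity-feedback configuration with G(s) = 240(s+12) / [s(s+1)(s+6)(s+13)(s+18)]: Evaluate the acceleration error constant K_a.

The open loop has one pole at the origin → type 1 system.
K_a = lim_{s→0} s^2·G(s) = 0 (the extra factor of s kills the finite limit).

0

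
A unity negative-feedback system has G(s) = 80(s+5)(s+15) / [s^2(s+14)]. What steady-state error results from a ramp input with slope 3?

0

Two free integrators in G(s): this is a type 2 system.
A type-2 system has K_v = ∞, so it tracks a ramp input with zero steady-state error.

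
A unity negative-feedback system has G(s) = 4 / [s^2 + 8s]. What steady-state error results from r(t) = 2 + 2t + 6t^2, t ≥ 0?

infinity

Factoring s from the denominator leaves a polynomial with constant term 8, so the system is type 1. Taking each input component in turn:
  • 2: tracked with zero error.
  • 2t: e_ss = 2/K_v with K_v=0.5 → 4.
  • 6t^2: a type-1 system cannot track it, e_ss → ∞.
The unbounded component dominates.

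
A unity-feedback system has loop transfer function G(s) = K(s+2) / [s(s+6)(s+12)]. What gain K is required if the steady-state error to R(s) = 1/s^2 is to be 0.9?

40

The open loop has one pole at the origin → type 1 system.
K_v = lim_{s→0} s·G(s) = K·2 / (6·12) = (1/36)·K.
e_ss = 1/K_v = 0.9 ⇒ K_v = 10/9 ⇒ K = (10/9)/(1/36) = 40.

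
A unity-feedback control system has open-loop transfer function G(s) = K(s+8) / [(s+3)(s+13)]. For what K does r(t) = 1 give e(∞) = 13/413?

The open loop has no poles at the origin → type 0 system.
K_p = lim_{s→0} G(s) = K·8 / (3·13) = (8/39)·K.
e_ss = 1/(1 + K_p) = 13/413 ⇒ 1 + (8/39)·K = 413/13 ⇒ K = 150.

150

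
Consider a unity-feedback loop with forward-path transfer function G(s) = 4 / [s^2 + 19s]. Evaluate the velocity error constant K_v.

The denominator has no term below 19s — 1 pole at s=0, type 1.
K_v = lim_{s→0} s·G(s) = 4 / 19 = 4/19.

4/19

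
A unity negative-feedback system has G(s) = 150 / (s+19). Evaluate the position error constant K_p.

150/19

System type = 0 (no poles at s=0).
K_p = lim_{s→0} G(s) = 150 / (19) = 150/19.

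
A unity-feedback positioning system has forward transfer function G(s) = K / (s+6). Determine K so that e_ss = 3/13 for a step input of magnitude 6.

The open loop has no poles at the origin → type 0 system.
K_p = lim_{s→0} G(s) = K / (6) = (1/6)·K.
e_ss = 6/(1 + K_p) = 3/13 ⇒ 1 + (1/6)·K = 26 ⇒ K = 150.

150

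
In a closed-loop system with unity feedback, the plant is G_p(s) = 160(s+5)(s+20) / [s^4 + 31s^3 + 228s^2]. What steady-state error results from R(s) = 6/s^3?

Lowest-order denominator term is 228s^2, so the open loop has 2 poles at the origin → type 2 system.
K_a = lim_{s→0} s^2·G_p(s) = 160·5·20 / 228 = 4000/57.
r(t) = 3t^2 gives R(s) = 6/s^3.
e_ss = 6/K_a = 6/(4000/57) = 0.0855.

0.0855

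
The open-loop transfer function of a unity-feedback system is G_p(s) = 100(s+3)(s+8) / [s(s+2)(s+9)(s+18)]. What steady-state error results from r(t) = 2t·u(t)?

G_p(s) has one factor of s in the denominator, so the system is type 1.
K_v = lim_{s→0} s·G_p(s) = 100·3·8 / (2·9·18) = 200/27.
e_ss = 2/K_v = 2/(200/27) = 0.27.

0.27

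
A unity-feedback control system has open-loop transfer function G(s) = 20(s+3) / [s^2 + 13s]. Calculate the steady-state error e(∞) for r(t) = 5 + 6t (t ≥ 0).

1.3

Lowest-order denominator term is 13s, so the open loop has 1 pole at the origin → type 1 system. Taking each input component in turn:
  • 5: tracked with zero error.
  • 6t: e_ss = 6/K_v with K_v=60/13 → 1.3.
Total e_ss = 1.3.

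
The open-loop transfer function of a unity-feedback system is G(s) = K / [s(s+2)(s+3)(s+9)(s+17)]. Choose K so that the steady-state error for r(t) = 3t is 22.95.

120

One free integrator in G(s): this is a type 1 system.
K_v = lim_{s→0} s·G(s) = K / (2·3·9·17) = (1/918)·K.
e_ss = 3/K_v = 22.95 ⇒ K_v = 20/153 ⇒ K = (20/153)/(1/918) = 120.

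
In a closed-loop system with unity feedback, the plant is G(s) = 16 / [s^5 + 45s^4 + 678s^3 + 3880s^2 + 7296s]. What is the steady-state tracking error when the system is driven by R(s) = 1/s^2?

Factoring s from the denominator leaves a polynomial with constant term 7296, so the system is type 1.
K_v = lim_{s→0} s·G(s) = 16 / 7296 = 1/456.
e_ss = 1/K_v = 1/(1/456) = 456.

456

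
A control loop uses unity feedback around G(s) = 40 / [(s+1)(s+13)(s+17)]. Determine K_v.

G(s) has no factors of s in the denominator, so the system is type 0.
K_v = lim_{s→0} s·G(s) = 0 (the extra factor of s kills the finite limit).

0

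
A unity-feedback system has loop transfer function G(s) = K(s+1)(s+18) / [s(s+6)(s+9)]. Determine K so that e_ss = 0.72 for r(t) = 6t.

25

The open loop has one pole at the origin → type 1 system.
K_v = lim_{s→0} s·G(s) = K·1·18 / (6·9) = (1/3)·K.
e_ss = 6/K_v = 0.72 ⇒ K_v = 25/3 ⇒ K = (25/3)/(1/3) = 25.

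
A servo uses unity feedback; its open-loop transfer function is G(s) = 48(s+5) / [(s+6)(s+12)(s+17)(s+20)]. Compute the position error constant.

1/102

System type = 0 (no poles at s=0).
K_p = lim_{s→0} G(s) = 48·5 / (6·12·17·20) = 1/102.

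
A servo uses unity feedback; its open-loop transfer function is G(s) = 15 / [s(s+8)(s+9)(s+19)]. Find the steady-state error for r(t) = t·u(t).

91.2

One free integrator in G(s): this is a type 1 system.
K_v = lim_{s→0} s·G(s) = 15 / (8·9·19) = 5/456.
e_ss = 1/K_v = 1/(5/456) = 91.2.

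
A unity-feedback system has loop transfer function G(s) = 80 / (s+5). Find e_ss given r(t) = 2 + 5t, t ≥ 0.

System type = 0 (no poles at s=0). By superposition:
  • 2: e_ss = 2/(1+K_p) with K_p=16 → 2/17.
  • 5t: a type-0 system cannot track it, e_ss → ∞.
The unbounded component dominates.

infinity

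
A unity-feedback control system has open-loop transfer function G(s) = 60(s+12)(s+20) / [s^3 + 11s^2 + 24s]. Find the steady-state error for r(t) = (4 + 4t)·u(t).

Lowest-order denominator term is 24s, so the open loop has 1 pole at the origin → type 1 system. Taking each input component in turn:
  • 4: tracked with zero error.
  • 4t: e_ss = 4/K_v with K_v=600 → 1/150.
Total e_ss = 1/150.

1/150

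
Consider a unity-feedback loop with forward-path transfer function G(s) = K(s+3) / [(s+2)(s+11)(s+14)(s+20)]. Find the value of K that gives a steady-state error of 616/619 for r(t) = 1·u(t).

10

System type = 0 (no poles at s=0).
K_p = lim_{s→0} G(s) = K·3 / (2·11·14·20) = (3/6160)·K.
e_ss = 1/(1 + K_p) = 616/619 ⇒ 1 + (3/6160)·K = 619/616 ⇒ K = 10.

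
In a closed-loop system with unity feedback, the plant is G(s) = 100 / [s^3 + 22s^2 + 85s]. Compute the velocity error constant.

20/17

Lowest-order denominator term is 85s, so the open loop has 1 pole at the origin → type 1 system.
K_v = lim_{s→0} s·G(s) = 100 / 85 = 20/17.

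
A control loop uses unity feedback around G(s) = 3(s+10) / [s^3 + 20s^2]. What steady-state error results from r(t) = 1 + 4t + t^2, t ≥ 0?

Factoring s^2 from the denominator leaves a polynomial with constant term 20, so the system is type 2. Treating each term separately:
  • 1: tracked with zero error.
  • 4t: tracked with zero error.
  • t^2: e_ss = 2/K_a with K_a=1.5 → 4/3.
Total e_ss = 4/3.

4/3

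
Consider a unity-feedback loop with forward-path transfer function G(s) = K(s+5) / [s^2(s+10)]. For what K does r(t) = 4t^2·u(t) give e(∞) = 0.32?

The open loop has two poles at the origin → type 2 system.
K_a = lim_{s→0} s^2·G(s) = K·5 / (10) = 0.5·K.
e_ss = 8/K_a = 0.32 ⇒ K_a = 25 ⇒ K = 25/0.5 = 50.

50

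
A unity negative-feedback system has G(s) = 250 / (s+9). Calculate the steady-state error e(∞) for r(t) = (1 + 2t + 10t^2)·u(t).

infinity

G(s) has no factors of s in the denominator, so the system is type 0. Treating each term separately:
  • 1: e_ss = 1/(1+K_p) with K_p=250/9 → 9/259.
  • 2t: a type-0 system cannot track it, e_ss → ∞.
  • 10t^2: a type-0 system cannot track it, e_ss → ∞.
The unbounded component dominates.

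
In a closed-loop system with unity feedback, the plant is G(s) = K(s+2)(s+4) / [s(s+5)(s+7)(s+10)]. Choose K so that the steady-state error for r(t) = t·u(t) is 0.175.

250

G(s) has one factor of s in the denominator, so the system is type 1.
K_v = lim_{s→0} s·G(s) = K·2·4 / (5·7·10) = (4/175)·K.
e_ss = 1/K_v = 0.175 ⇒ K_v = 40/7 ⇒ K = (40/7)/(4/175) = 250.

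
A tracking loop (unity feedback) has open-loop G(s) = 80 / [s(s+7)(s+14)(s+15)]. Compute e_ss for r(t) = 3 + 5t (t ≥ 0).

91.875

One free integrator in G(s): this is a type 1 system. By superposition:
  • 3: tracked with zero error.
  • 5t: e_ss = 5/K_v with K_v=8/147 → 91.875.
Total e_ss = 91.875.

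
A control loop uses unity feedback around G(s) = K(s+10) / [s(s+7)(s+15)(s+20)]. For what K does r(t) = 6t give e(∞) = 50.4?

The open loop has one pole at the origin → type 1 system.
K_v = lim_{s→0} s·G(s) = K·10 / (7·15·20) = (1/210)·K.
e_ss = 6/K_v = 50.4 ⇒ K_v = 5/42 ⇒ K = (5/42)/(1/210) = 25.

25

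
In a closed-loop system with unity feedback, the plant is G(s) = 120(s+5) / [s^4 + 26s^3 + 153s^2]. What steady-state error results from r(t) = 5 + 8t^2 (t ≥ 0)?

4.08

Factoring s^2 from the denominator leaves a polynomial with constant term 153, so the system is type 2. Treating each term separately:
  • 5: tracked with zero error.
  • 8t^2: e_ss = 16/K_a with K_a=200/51 → 4.08.
Total e_ss = 4.08.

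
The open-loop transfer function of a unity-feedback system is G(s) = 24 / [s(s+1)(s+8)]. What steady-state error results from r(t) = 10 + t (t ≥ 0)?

1/3

G(s) has one factor of s in the denominator, so the system is type 1. Taking each input component in turn:
  • 10: tracked with zero error.
  • t: e_ss = 1/K_v with K_v=3 → 1/3.
Total e_ss = 1/3.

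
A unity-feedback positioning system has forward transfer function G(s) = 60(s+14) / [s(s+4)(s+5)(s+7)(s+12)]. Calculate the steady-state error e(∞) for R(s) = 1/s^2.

System type = 1 (one pole at s=0).
K_v = lim_{s→0} s·G(s) = 60·14 / (4·5·7·12) = 0.5.
e_ss = 1/K_v = 1/0.5 = 2.

2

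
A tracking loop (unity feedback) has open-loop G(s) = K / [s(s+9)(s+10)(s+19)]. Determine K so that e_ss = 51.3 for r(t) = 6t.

One free integrator in G(s): this is a type 1 system.
K_v = lim_{s→0} s·G(s) = K / (9·10·19) = (1/1710)·K.
e_ss = 6/K_v = 51.3 ⇒ K_v = 20/171 ⇒ K = (20/171)/(1/1710) = 200.

200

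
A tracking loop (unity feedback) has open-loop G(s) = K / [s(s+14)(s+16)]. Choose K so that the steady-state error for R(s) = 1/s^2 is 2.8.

80

One free integrator in G(s): this is a type 1 system.
K_v = lim_{s→0} s·G(s) = K / (14·16) = (1/224)·K.
e_ss = 1/K_v = 2.8 ⇒ K_v = 5/14 ⇒ K = (5/14)/(1/224) = 80.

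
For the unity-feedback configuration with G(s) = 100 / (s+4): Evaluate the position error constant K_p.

System type = 0 (no poles at s=0).
K_p = lim_{s→0} G(s) = 100 / (4) = 25.

25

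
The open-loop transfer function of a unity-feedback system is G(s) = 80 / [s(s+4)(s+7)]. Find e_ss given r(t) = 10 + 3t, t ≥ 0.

One free integrator in G(s): this is a type 1 system. Treating each term separately:
  • 10: tracked with zero error.
  • 3t: e_ss = 3/K_v with K_v=20/7 → 1.05.
Total e_ss = 1.05.

1.05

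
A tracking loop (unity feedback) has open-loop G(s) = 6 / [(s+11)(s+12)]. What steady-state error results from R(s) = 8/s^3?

infinity

The open loop has no poles at the origin → type 0 system.
For a type-0 system K_a = 0, so e_ss to a parabolic input is unbounded.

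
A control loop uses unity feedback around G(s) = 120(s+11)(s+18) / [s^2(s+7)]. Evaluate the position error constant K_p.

K_p = lim_{s→0} G(s); with 2 poles at the origin the limit diverges, so K_p = ∞.

infinity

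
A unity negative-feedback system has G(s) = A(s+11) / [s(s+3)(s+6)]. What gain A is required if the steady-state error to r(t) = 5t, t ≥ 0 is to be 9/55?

50

The open loop has one pole at the origin → type 1 system.
K_v = lim_{s→0} s·G(s) = A·11 / (3·6) = (11/18)·A.
e_ss = 5/K_v = 9/55 ⇒ K_v = 275/9 ⇒ A = (275/9)/(11/18) = 50.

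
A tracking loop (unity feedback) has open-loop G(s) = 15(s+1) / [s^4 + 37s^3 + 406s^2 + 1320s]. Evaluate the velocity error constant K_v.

Lowest-order denominator term is 1320s, so the open loop has 1 pole at the origin → type 1 system.
K_v = lim_{s→0} s·G(s) = 15·1 / 1320 = 1/88.

1/88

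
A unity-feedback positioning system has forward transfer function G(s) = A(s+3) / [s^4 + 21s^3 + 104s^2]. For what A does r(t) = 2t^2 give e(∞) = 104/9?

Factoring s^2 from the denominator leaves a polynomial with constant term 104, so the system is type 2.
K_a = lim_{s→0} s^2·G(s) = A·3 / 104 = (3/104)·A.
e_ss = 4/K_a = 104/9 ⇒ K_a = 9/26 ⇒ A = (9/26)/(3/104) = 12.

12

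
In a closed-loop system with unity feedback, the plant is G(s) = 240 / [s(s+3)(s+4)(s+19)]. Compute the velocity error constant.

20/19

One free integrator in G(s): this is a type 1 system.
K_v = lim_{s→0} s·G(s) = 240 / (3·4·19) = 20/19.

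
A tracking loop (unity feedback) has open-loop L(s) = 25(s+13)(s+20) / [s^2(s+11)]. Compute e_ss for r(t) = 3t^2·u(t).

33/3250

System type = 2 (two poles at s=0).
K_a = lim_{s→0} s^2·L(s) = 25·13·20 / (11) = 6500/11.
r(t) = 3t^2 gives R(s) = 6/s^3.
e_ss = 6/K_a = 6/(6500/11) = 33/3250.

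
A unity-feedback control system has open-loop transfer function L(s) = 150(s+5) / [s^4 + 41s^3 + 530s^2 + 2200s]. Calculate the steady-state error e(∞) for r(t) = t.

Factoring s from the denominator leaves a polynomial with constant term 2200, so the system is type 1.
K_v = lim_{s→0} s·L(s) = 150·5 / 2200 = 15/44.
e_ss = 1/K_v = 1/(15/44) = 44/15.

44/15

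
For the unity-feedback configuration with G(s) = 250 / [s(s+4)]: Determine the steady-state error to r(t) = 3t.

The open loop has one pole at the origin → type 1 system.
K_v = lim_{s→0} s·G(s) = 250 / (4) = 62.5.
e_ss = 3/K_v = 3/62.5 = 0.048.

0.048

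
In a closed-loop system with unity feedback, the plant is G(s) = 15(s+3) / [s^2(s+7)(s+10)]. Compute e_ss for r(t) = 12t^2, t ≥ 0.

112/3

System type = 2 (two poles at s=0).
K_a = lim_{s→0} s^2·G(s) = 15·3 / (7·10) = 9/14.
r(t) = 12t^2 gives R(s) = 24/s^3.
e_ss = 24/K_a = 24/(9/14) = 112/3.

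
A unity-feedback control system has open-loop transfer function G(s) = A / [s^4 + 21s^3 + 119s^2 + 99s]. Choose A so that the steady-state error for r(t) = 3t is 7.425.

Factoring s from the denominator leaves a polynomial with constant term 99, so the system is type 1.
K_v = lim_{s→0} s·G(s) = A / 99 = (1/99)·A.
e_ss = 3/K_v = 7.425 ⇒ K_v = 40/99 ⇒ A = (40/99)/(1/99) = 40.

40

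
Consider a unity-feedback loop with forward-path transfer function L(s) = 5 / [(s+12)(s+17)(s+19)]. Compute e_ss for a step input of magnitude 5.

19380/3881

L(s) has no factors of s in the denominator, so the system is type 0.
K_p = lim_{s→0} L(s) = 5 / (12·17·19) = 5/3876.
e_ss = 5/(1 + K_p) = 5/(3881/3876) = 19380/3881.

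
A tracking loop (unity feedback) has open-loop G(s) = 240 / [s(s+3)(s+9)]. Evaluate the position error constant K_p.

infinity

K_p = lim_{s→0} G(s); with 1 pole at the origin the limit diverges, so K_p = ∞.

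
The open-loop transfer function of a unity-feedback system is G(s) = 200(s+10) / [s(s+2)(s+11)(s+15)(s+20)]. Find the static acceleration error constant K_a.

0

System type = 1 (one pole at s=0).
K_a = lim_{s→0} s^2·G(s) = 0 (the extra factor of s kills the finite limit).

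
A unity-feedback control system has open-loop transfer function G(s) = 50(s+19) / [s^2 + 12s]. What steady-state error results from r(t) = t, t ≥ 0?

Factoring s from the denominator leaves a polynomial with constant term 12, so the system is type 1.
K_v = lim_{s→0} s·G(s) = 50·19 / 12 = 475/6.
e_ss = 1/K_v = 1/(475/6) = 6/475.

6/475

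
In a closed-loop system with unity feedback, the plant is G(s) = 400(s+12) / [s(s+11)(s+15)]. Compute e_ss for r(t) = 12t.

The open loop has one pole at the origin → type 1 system.
K_v = lim_{s→0} s·G(s) = 400·12 / (11·15) = 320/11.
e_ss = 12/K_v = 12/(320/11) = 0.4125.

0.4125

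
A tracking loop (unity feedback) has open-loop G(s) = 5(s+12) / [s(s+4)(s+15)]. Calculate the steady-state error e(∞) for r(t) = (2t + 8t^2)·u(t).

infinity

G(s) has one factor of s in the denominator, so the system is type 1. By superposition:
  • 2t: e_ss = 2/K_v with K_v=1 → 2.
  • 8t^2: a type-1 system cannot track it, e_ss → ∞.
The unbounded component dominates.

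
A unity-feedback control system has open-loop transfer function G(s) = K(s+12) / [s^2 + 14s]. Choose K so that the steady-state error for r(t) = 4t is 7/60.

Factoring s from the denominator leaves a polynomial with constant term 14, so the system is type 1.
K_v = lim_{s→0} s·G(s) = K·12 / 14 = (6/7)·K.
e_ss = 4/K_v = 7/60 ⇒ K_v = 240/7 ⇒ K = (240/7)/(6/7) = 40.

40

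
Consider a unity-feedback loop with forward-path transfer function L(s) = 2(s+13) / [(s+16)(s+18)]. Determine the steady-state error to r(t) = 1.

L(s) has no factors of s in the denominator, so the system is type 0.
K_p = lim_{s→0} L(s) = 2·13 / (16·18) = 13/144.
e_ss = 1/(1 + K_p) = 1/(157/144) = 144/157.

144/157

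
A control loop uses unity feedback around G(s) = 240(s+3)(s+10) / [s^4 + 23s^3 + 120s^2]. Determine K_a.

Lowest-order denominator term is 120s^2, so the open loop has 2 poles at the origin → type 2 system.
K_a = lim_{s→0} s^2·G(s) = 240·3·10 / 120 = 60.

60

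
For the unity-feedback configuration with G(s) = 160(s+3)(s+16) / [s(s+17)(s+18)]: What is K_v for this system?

The open loop has one pole at the origin → type 1 system.
K_v = lim_{s→0} s·G(s) = 160·3·16 / (17·18) = 1280/51.

1280/51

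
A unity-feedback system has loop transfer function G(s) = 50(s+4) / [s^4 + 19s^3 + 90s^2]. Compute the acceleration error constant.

20/9

Factoring s^2 from the denominator leaves a polynomial with constant term 90, so the system is type 2.
K_a = lim_{s→0} s^2·G(s) = 50·4 / 90 = 20/9.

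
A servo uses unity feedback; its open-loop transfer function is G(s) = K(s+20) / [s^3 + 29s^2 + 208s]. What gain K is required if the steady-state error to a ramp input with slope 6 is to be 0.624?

Lowest-order denominator term is 208s, so the open loop has 1 pole at the origin → type 1 system.
K_v = lim_{s→0} s·G(s) = K·20 / 208 = (5/52)·K.
e_ss = 6/K_v = 0.624 ⇒ K_v = 125/13 ⇒ K = (125/13)/(5/52) = 100.

100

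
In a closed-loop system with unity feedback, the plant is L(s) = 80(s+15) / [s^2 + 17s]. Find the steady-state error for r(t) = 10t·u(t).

Lowest-order denominator term is 17s, so the open loop has 1 pole at the origin → type 1 system.
K_v = lim_{s→0} s·L(s) = 80·15 / 17 = 1200/17.
e_ss = 10/K_v = 10/(1200/17) = 17/120.

17/120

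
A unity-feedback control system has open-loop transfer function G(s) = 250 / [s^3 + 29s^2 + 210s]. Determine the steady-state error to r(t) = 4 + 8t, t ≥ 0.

Lowest-order denominator term is 210s, so the open loop has 1 pole at the origin → type 1 system. Taking each input component in turn:
  • 4: tracked with zero error.
  • 8t: e_ss = 8/K_v with K_v=25/21 → 6.72.
Total e_ss = 6.72.

6.72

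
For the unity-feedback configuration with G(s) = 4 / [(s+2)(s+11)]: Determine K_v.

The open loop has no poles at the origin → type 0 system.
K_v = lim_{s→0} s·G(s) = 0 (the extra factor of s kills the finite limit).

0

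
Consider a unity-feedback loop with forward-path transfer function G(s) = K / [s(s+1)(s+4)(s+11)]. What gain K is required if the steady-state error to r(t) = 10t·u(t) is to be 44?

The open loop has one pole at the origin → type 1 system.
K_v = lim_{s→0} s·G(s) = K / (1·4·11) = (1/44)·K.
e_ss = 10/K_v = 44 ⇒ K_v = 5/22 ⇒ K = (5/22)/(1/44) = 10.

10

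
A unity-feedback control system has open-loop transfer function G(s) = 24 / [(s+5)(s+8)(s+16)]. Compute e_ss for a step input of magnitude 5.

The open loop has no poles at the origin → type 0 system.
K_p = lim_{s→0} G(s) = 24 / (5·8·16) = 0.0375.
e_ss = 5/(1 + K_p) = 5/1.0375 = 400/83.

400/83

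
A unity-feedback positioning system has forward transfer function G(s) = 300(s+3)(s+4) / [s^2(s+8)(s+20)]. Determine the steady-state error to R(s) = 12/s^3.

The open loop has two poles at the origin → type 2 system.
K_a = lim_{s→0} s^2·G(s) = 300·3·4 / (8·20) = 22.5.
r(t) = 6t^2 gives R(s) = 12/s^3.
e_ss = 12/K_a = 12/22.5 = 8/15.

8/15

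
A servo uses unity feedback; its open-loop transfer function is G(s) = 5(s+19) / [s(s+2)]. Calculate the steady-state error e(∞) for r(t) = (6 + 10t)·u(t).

One free integrator in G(s): this is a type 1 system. Taking each input component in turn:
  • 6: tracked with zero error.
  • 10t: e_ss = 10/K_v with K_v=47.5 → 4/19.
Total e_ss = 4/19.

4/19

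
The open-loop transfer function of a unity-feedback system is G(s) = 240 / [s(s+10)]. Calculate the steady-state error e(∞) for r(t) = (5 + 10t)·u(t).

5/12

One free integrator in G(s): this is a type 1 system. Treating each term separately:
  • 5: tracked with zero error.
  • 10t: e_ss = 10/K_v with K_v=24 → 5/12.
Total e_ss = 5/12.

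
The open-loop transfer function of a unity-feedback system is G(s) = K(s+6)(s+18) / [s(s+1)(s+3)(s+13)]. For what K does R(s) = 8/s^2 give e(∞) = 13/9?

2

G(s) has one factor of s in the denominator, so the system is type 1.
K_v = lim_{s→0} s·G(s) = K·6·18 / (1·3·13) = (36/13)·K.
e_ss = 8/K_v = 13/9 ⇒ K_v = 72/13 ⇒ K = (72/13)/(36/13) = 2.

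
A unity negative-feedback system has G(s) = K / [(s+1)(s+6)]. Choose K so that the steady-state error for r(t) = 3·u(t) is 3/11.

No free integrators in G(s): this is a type 0 system.
K_p = lim_{s→0} G(s) = K / (1·6) = (1/6)·K.
e_ss = 3/(1 + K_p) = 3/11 ⇒ 1 + (1/6)·K = 11 ⇒ K = 60.

60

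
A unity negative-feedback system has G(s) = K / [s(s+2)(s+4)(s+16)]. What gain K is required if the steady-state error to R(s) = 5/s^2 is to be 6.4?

G(s) has one factor of s in the denominator, so the system is type 1.
K_v = lim_{s→0} s·G(s) = K / (2·4·16) = (1/128)·K.
e_ss = 5/K_v = 6.4 ⇒ K_v = 25/32 ⇒ K = (25/32)/(1/128) = 100.

100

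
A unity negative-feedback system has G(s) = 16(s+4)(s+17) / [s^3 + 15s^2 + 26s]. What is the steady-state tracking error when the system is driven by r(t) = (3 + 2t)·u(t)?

Lowest-order denominator term is 26s, so the open loop has 1 pole at the origin → type 1 system. Treating each term separately:
  • 3: tracked with zero error.
  • 2t: e_ss = 2/K_v with K_v=544/13 → 13/272.
Total e_ss = 13/272.

13/272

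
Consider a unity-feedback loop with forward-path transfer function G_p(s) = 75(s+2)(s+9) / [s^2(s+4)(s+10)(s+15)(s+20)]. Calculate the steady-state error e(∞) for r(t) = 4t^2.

640/9

G_p(s) has two factors of s in the denominator, so the system is type 2.
K_a = lim_{s→0} s^2·G_p(s) = 75·2·9 / (4·10·15·20) = 0.1125.
r(t) = 4t^2 gives R(s) = 8/s^3.
e_ss = 8/K_a = 8/0.1125 = 640/9.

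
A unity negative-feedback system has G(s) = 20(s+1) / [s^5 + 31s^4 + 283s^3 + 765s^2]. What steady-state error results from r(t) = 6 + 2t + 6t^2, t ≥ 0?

Factoring s^2 from the denominator leaves a polynomial with constant term 765, so the system is type 2. Taking each input component in turn:
  • 6: tracked with zero error.
  • 2t: tracked with zero error.
  • 6t^2: e_ss = 12/K_a with K_a=4/153 → 459.
Total e_ss = 459.

459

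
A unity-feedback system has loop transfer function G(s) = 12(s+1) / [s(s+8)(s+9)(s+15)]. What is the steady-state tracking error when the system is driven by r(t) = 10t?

900

One free integrator in G(s): this is a type 1 system.
K_v = lim_{s→0} s·G(s) = 12·1 / (8·9·15) = 1/90.
e_ss = 10/K_v = 10/(1/90) = 900.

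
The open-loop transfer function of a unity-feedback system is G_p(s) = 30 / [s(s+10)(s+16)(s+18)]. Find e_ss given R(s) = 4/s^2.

G_p(s) has one factor of s in the denominator, so the system is type 1.
K_v = lim_{s→0} s·G_p(s) = 30 / (10·16·18) = 1/96.
e_ss = 4/K_v = 4/(1/96) = 384.

384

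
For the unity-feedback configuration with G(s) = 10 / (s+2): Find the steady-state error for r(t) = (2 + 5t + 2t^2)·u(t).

No free integrators in G(s): this is a type 0 system. Treating each term separately:
  • 2: e_ss = 2/(1+K_p) with K_p=5 → 1/3.
  • 5t: a type-0 system cannot track it, e_ss → ∞.
  • 2t^2: a type-0 system cannot track it, e_ss → ∞.
The unbounded component dominates.

infinity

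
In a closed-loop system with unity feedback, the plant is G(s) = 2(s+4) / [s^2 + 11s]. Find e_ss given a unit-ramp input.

1.375

Factoring s from the denominator leaves a polynomial with constant term 11, so the system is type 1.
K_v = lim_{s→0} s·G(s) = 2·4 / 11 = 8/11.
e_ss = 1/K_v = 1/(8/11) = 1.375.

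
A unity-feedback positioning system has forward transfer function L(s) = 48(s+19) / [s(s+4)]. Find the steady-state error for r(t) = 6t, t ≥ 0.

System type = 1 (one pole at s=0).
K_v = lim_{s→0} s·L(s) = 48·19 / (4) = 228.
e_ss = 6/K_v = 6/228 = 1/38.

1/38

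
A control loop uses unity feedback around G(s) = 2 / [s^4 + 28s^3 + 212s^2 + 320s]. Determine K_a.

Factoring s from the denominator leaves a polynomial with constant term 320, so the system is type 1.
K_a = lim_{s→0} s^2·G(s) = 0 (the extra factor of s kills the finite limit).

0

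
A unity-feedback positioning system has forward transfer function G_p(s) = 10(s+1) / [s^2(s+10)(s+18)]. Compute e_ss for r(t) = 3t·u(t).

0

G_p(s) has two factors of s in the denominator, so the system is type 2.
A type-2 system has K_v = ∞, so it tracks a ramp input with zero steady-state error.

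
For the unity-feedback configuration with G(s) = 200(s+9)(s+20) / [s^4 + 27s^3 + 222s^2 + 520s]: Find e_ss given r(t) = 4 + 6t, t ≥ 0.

Lowest-order denominator term is 520s, so the open loop has 1 pole at the origin → type 1 system. Treating each term separately:
  • 4: tracked with zero error.
  • 6t: e_ss = 6/K_v with K_v=900/13 → 13/150.
Total e_ss = 13/150.

13/150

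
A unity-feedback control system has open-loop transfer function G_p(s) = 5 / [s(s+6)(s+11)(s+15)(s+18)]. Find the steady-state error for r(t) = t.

3564

G_p(s) has one factor of s in the denominator, so the system is type 1.
K_v = lim_{s→0} s·G_p(s) = 5 / (6·11·15·18) = 1/3564.
e_ss = 1/K_v = 1/(1/3564) = 3564.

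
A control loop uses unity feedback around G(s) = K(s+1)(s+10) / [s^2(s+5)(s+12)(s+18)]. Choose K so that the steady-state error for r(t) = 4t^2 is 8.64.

The open loop has two poles at the origin → type 2 system.
K_a = lim_{s→0} s^2·G(s) = K·1·10 / (5·12·18) = (1/108)·K.
e_ss = 8/K_a = 8.64 ⇒ K_a = 25/27 ⇒ K = (25/27)/(1/108) = 100.

100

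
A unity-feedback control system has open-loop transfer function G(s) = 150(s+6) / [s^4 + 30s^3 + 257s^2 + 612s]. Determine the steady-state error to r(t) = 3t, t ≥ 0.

The denominator has no term below 612s — 1 pole at s=0, type 1.
K_v = lim_{s→0} s·G(s) = 150·6 / 612 = 25/17.
e_ss = 3/K_v = 3/(25/17) = 2.04.

2.04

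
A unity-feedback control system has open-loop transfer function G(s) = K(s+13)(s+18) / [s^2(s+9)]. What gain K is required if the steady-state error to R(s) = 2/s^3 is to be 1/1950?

Two free integrators in G(s): this is a type 2 system.
K_a = lim_{s→0} s^2·G(s) = K·13·18 / (9) = 26·K.
e_ss = 2/K_a = 1/1950 ⇒ K_a = 3900 ⇒ K = 3900/26 = 150.

150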